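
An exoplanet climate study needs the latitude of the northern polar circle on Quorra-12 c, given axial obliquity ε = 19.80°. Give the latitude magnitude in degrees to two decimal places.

70.20°

The polar circle is the lowest latitude that experiences at least one full rotation of continuous daylight at the northern-summer solstice; it lies at |φ| = 90° − ε = 90° − 19.80° = 70.20°.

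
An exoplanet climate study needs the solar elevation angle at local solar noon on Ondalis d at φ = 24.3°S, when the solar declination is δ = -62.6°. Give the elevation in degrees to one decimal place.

51.7°

At local noon the hour angle is zero, so the zenith angle equals |φ − δ| = |-24.3° − (-62.600°)| = 38.300°.
Elevation = 90° − 38.300° = 51.7°.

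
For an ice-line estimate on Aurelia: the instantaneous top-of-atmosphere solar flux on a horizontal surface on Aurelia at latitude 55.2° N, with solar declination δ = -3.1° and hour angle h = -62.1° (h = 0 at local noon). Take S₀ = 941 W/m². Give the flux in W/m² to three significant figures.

209 W/m²

cos θ_z = sin φ sin δ + cos φ cos δ cos h = -0.044407 + 0.266663 = 0.222256.
Flux = S₀ · cos θ_z = 941 × 0.222256 = 209.1 W/m².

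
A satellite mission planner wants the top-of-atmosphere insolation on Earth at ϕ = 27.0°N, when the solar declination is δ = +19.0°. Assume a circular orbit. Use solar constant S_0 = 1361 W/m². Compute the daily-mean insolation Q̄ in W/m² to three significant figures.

Q̄ ≈ 471 W/m²

cos h₀ = −tan(+27.0°) tan(+19.000°) = -0.1754, h₀ = 1.7472 rad.
Bracket: h₀ sin ϕ sin δ + cos ϕ cos δ sin h₀ = 1.7472×0.45399×0.32557 + 0.89101×0.94552×0.98449 = 0.258246 + 0.829401 = 1.087647.
Q̄ = (S_0/π) × [bracket] = (1361/π) × 1.087647 = 471.2 W/m².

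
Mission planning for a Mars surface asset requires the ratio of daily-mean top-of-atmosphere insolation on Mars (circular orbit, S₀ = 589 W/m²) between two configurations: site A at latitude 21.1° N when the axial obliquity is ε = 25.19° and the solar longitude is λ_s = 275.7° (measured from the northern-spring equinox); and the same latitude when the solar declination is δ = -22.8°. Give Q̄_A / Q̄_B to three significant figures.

Q̄_A / Q̄_B ≈ 0.950

— Configuration A (φ=+21.1°):
Solar declination: sin δ = sin ε · sin λ_s = sin 25.19° × sin 275.7° = -0.42352, so δ = -25.057°.
cos H₀ = −tan(+21.1°) tan(-25.057°) = 0.1804, H₀ = 1.3894 rad.
Bracket: H₀ sin φ sin δ + cos φ cos δ sin H₀ = 1.3894×0.36000×-0.42352 + 0.93295×0.90589×0.98359 = -0.211838 + 0.831281 = 0.619443.
Q̄ = (S₀/π) × [bracket] = (589/π) × 0.619443 = 116.14 W/m².
— Configuration B (φ=+21.1°):
cos H₀ = −tan(+21.1°) tan(-22.800°) = 0.1622, H₀ = 1.4079 rad.
Bracket: H₀ sin φ sin δ + cos φ cos δ sin H₀ = 1.4079×0.36000×-0.38752 + 0.93295×0.92186×0.98676 = -0.196412 + 0.848662 = 0.652250.
Q̄ = (S₀/π) × [bracket] = (589/π) × 0.652250 = 122.29 W/m².
Ratio Q̄_A / Q̄_B = 116.14 / 122.29 = 0.9497.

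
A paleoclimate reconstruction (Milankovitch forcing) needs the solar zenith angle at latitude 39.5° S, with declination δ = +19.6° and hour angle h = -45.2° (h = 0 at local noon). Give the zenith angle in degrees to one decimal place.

cos θ_z = sin φ sin δ + cos φ cos δ cos h = -0.213373 + 0.512209 = 0.298836.
θ_z = arccos(0.298836) = 72.6°.

θ_z = 72.6°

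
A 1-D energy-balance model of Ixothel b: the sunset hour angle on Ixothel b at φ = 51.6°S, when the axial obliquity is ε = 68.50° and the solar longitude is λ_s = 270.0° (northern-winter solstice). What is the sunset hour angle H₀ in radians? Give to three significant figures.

Solar declination: sin δ = sin ε · sin λ_s = sin 68.50° × sin 270.0° = -0.93042, so δ = -68.500°.
Sunrise equation: cos H₀ = −tan φ · tan δ = -3.2030 ≤ −1, so the host star never sets (polar day) and H₀ = π.

H₀ = 3.14 rad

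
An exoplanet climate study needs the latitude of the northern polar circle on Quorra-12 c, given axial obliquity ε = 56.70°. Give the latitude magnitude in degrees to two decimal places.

The polar circle is the lowest latitude that experiences at least one full rotation of continuous daylight at the northern-summer solstice; it lies at |ϕ| = 90° − ε = 90° − 56.70° = 33.30°.

33.30°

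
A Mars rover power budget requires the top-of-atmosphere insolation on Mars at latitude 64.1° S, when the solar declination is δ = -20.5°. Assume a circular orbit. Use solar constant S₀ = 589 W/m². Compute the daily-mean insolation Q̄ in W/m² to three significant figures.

cos H₀ = −tan(-64.1°) tan(-20.500°) = -0.7700, H₀ = 2.4496 rad.
Bracket: H₀ sin φ sin δ + cos φ cos δ sin H₀ = 2.4496×-0.89956×-0.35021 + 0.43680×0.93667×0.63806 = 0.771710 + 0.261054 = 1.032764.
Q̄ = (S₀/π) × [bracket] = (589/π) × 1.032764 = 193.6 W/m².

Q̄ ≈ 194 W/m²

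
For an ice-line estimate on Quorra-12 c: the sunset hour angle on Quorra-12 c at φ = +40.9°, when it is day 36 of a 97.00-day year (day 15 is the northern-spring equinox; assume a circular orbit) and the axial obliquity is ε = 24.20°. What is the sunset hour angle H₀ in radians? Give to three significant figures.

H₀ = 1.96 rad

Solar longitude: λ_s = 360° × (36 − 15)/97.00 = 77.938°.
sin δ = sin 24.20° × sin 77.938° = 0.40087, so δ = +23.633°.
cos H₀ = −tan φ · tan δ = −tan(+40.9°) × tan(+23.633°) = -0.3790, so H₀ = 1.9596 rad = 112.27°.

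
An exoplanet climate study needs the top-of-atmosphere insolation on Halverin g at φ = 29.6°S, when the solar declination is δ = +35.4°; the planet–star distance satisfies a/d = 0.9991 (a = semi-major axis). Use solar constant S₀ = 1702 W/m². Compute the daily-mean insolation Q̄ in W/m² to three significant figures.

cos H₀ = −tan(-29.6°) tan(+35.400°) = 0.4037, H₀ = 1.1552 rad.
Bracket: H₀ sin φ sin δ + cos φ cos δ sin H₀ = 1.1552×-0.49394×0.57928 + 0.86949×0.81513×0.91489 = -0.330537 + 0.648426 = 0.317889.
Inverse-square distance factor (a/d)² = 0.9991² = 0.998201.
Q̄ = (S₀/π) × 0.998201 × [bracket] = (1702/π) × 0.998201 × 0.317889 = 171.9 W/m².

Q̄ ≈ 172 W/m²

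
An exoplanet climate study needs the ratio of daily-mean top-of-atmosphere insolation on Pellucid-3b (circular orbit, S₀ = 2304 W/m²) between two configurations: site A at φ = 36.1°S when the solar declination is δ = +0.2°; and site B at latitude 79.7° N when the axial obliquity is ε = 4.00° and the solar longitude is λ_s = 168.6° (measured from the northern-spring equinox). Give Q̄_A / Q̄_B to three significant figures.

— Configuration A (φ=-36.1°):
cos H₀ = −tan(-36.1°) tan(+0.200°) = 0.0025, H₀ = 1.5683 rad.
Bracket: H₀ sin φ sin δ + cos φ cos δ sin H₀ = 1.5683×-0.58920×0.00349 + 0.80799×0.99999×1.00000 = -0.003225 + 0.807982 = 0.804757.
Q̄ = (S₀/π) × [bracket] = (2304/π) × 0.804757 = 590.20 W/m².
— Configuration B (φ=+79.7°):
Solar declination: sin δ = sin ε · sin λ_s = sin 4.00° × sin 168.6° = 0.01379, so δ = +0.790°.
cos H₀ = −tan(+79.7°) tan(+0.790°) = -0.0759, H₀ = 1.6467 rad.
Bracket: H₀ sin φ sin δ + cos φ cos δ sin H₀ = 1.6467×0.98389×0.01379 + 0.17880×0.99990×0.99712 = 0.022342 + 0.178267 = 0.200609.
Q̄ = (S₀/π) × [bracket] = (2304/π) × 0.200609 = 147.12 W/m².
Ratio Q̄_A / Q̄_B = 590.20 / 147.12 = 4.012.

Q̄_A / Q̄_B ≈ 4.01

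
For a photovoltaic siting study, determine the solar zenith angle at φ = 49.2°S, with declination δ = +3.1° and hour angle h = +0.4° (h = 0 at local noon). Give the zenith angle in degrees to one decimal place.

θ_z = 52.3°

cos θ_z = sin φ sin δ + cos φ cos δ cos h = -0.040937 + 0.652449 = 0.611512.
θ_z = arccos(0.611512) = 52.3°.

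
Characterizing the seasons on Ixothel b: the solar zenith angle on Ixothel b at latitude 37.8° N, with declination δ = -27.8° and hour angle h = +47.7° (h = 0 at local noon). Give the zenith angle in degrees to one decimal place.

θ_z = 79.4°

cos θ_z = sin ϕ sin δ + cos ϕ cos δ cos h = -0.285852 + 0.470406 = 0.184554.
θ_z = arccos(0.184554) = 79.4°.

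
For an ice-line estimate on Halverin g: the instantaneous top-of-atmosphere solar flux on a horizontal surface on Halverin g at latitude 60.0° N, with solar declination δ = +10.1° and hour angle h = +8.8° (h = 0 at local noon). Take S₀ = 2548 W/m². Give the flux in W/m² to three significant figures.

cos θ_z = sin φ sin δ + cos φ cos δ cos h = 0.151872 + 0.486457 = 0.638329.
Flux = S₀ · cos θ_z = 2548 × 0.638329 = 1626 W/m².

1.63e+03 W/m²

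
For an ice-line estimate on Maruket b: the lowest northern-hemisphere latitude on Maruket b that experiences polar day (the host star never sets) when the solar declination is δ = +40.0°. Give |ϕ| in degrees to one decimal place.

Polar day requires cos h₀ = −tan ϕ tan δ ≤ −1, i.e. tan ϕ tan δ ≥ 1.
The boundary is |tan ϕ| · |tan δ| = 1, so |ϕ| = 90° − |δ| = 90° − 40.0° = 50.0° in the northern hemisphere.

|ϕ| = 50.0°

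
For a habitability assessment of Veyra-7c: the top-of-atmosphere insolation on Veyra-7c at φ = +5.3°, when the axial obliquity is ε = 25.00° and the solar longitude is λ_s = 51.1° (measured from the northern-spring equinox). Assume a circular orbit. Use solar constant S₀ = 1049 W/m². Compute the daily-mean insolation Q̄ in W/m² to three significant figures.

Solar declination: sin δ = sin ε · sin λ_s = sin 25.00° × sin 51.1° = 0.32890, so δ = +19.202°.
cos H₀ = −tan(+5.3°) tan(+19.202°) = -0.0323, H₀ = 1.6031 rad.
Bracket: H₀ sin φ sin δ + cos φ cos δ sin H₀ = 1.6031×0.09237×0.32890 + 0.99572×0.94436×0.99948 = 0.048703 + 0.939829 = 0.988532.
Q̄ = (S₀/π) × [bracket] = (1049/π) × 0.988532 = 330.1 W/m².

Q̄ ≈ 330 W/m²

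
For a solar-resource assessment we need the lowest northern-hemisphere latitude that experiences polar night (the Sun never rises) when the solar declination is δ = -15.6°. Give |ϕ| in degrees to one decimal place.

Polar night requires cos h₀ = −tan ϕ tan δ ≥ 1, i.e. tan ϕ tan δ ≤ −1.
The boundary is |tan ϕ| · |tan δ| = 1, so |ϕ| = 90° − |δ| = 90° − 15.6° = 74.4° in the northern hemisphere.

|ϕ| = 74.4°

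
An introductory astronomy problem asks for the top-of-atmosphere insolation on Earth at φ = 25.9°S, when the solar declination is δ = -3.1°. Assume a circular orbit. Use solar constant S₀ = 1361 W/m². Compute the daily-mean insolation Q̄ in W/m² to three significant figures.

Q̄ ≈ 405 W/m²

cos H₀ = −tan(-25.9°) tan(-3.100°) = -0.0263, H₀ = 1.5971 rad.
Bracket: H₀ sin φ sin δ + cos φ cos δ sin H₀ = 1.5971×-0.43680×-0.05408 + 0.89956×0.99854×0.99965 = 0.037727 + 0.897932 = 0.935659.
Q̄ = (S₀/π) × [bracket] = (1361/π) × 0.935659 = 405.3 W/m².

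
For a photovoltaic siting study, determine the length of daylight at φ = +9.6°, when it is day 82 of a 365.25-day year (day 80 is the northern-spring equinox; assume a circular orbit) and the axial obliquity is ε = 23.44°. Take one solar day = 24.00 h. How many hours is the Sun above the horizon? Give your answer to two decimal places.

Solar longitude: λ_s = 360° × (82 − 80)/365.25 = 1.971°.
sin δ = sin 23.44° × sin 1.971° = 0.01368, so δ = +0.784°.
cos H₀ = −tan φ · tan δ = −tan(+9.6°) × tan(+0.784°) = -0.0023, so H₀ = 1.5731 rad = 90.13°.
Daylight = 2H₀/(2π) × 24.00 h = (1.5731/π) × 24.00 = 12.02 h.

12.02 h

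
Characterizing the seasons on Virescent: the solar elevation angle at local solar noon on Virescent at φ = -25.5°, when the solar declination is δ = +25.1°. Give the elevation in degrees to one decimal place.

39.4°

At local noon the hour angle is zero, so the zenith angle equals |φ − δ| = |-25.5° − (+25.100°)| = 50.600°.
Elevation = 90° − 50.600° = 39.4°.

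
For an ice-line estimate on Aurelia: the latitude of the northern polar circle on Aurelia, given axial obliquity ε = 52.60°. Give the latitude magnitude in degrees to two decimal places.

The polar circle is the lowest latitude that experiences at least one full rotation of continuous daylight at the northern-summer solstice; it lies at |φ| = 90° − ε = 90° − 52.60° = 37.40°.

37.40°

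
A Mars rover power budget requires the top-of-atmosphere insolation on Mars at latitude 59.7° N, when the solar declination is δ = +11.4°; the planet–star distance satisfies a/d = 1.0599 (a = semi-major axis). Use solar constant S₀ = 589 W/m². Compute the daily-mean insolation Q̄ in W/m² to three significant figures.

cos H₀ = −tan(+59.7°) tan(+11.400°) = -0.3451, H₀ = 1.9231 rad.
Bracket: H₀ sin φ sin δ + cos φ cos δ sin H₀ = 1.9231×0.86340×0.19766 + 0.50453×0.98027×0.93858 = 0.328196 + 0.464199 = 0.792395.
Inverse-square distance factor (a/d)² = 1.0599² = 1.123388.
Q̄ = (S₀/π) × 1.123388 × [bracket] = (589/π) × 1.123388 × 0.792395 = 166.9 W/m².

Q̄ ≈ 167 W/m²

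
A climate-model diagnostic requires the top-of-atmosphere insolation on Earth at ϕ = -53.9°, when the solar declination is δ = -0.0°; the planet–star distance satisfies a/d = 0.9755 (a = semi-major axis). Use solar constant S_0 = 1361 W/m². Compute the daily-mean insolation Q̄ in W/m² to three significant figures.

Q̄ ≈ 243 W/m²

cos h₀ = −tan(-53.9°) tan(-0.000°) = -0.0000, h₀ = 1.5708 rad.
Bracket: h₀ sin ϕ sin δ + cos ϕ cos δ sin h₀ = 1.5708×-0.80799×-0.00000 + 0.58920×1.00000×1.00000 = 0.000000 + 0.589200 = 0.589200.
Inverse-square distance factor (a/d)² = 0.9755² = 0.951600.
Q̄ = (S_0/π) × 0.951600 × [bracket] = (1361/π) × 0.951600 × 0.589200 = 242.9 W/m².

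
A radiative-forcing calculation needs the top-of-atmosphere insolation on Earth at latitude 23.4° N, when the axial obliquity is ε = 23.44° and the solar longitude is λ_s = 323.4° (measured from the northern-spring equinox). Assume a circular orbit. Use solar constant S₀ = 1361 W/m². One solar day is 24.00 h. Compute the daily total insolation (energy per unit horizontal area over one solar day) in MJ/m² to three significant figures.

Solar declination: sin δ = sin ε · sin λ_s = sin 23.44° × sin 323.4° = -0.23717, so δ = -13.720°.
cos H₀ = −tan(+23.4°) tan(-13.720°) = 0.1056, H₀ = 1.4650 rad.
Bracket: H₀ sin φ sin δ + cos φ cos δ sin H₀ = 1.4650×0.39715×-0.23717 + 0.91775×0.97147×0.99440 = -0.137991 + 0.886574 = 0.748583.
Q̄ = (S₀/π) × [bracket] = (1361/π) × 0.748583 = 324.30 W/m².
Daily total = Q̄ × 24.00 h × 3600 s/h = 324.30 × 24.00 × 3600 / 10⁶ = 28.02 MJ/m².

28.0 MJ/m²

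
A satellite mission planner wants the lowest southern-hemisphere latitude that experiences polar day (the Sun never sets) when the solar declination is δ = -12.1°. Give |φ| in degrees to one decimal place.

Polar day requires cos H₀ = −tan φ tan δ ≤ −1, i.e. tan φ tan δ ≥ 1.
The boundary is |tan φ| · |tan δ| = 1, so |φ| = 90° − |δ| = 90° − 12.1° = 77.9° in the southern hemisphere.

|φ| = 77.9°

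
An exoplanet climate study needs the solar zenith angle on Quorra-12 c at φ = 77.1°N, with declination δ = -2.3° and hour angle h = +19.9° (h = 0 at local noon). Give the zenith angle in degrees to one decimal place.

θ_z = 80.2°

cos θ_z = sin φ sin δ + cos φ cos δ cos h = -0.039119 + 0.209750 = 0.170631.
θ_z = arccos(0.170631) = 80.2°.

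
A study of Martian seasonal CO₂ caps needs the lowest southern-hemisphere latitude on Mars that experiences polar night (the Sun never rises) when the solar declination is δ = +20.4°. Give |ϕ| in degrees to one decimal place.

Polar night requires cos h₀ = −tan ϕ tan δ ≥ 1, i.e. tan ϕ tan δ ≤ −1.
The boundary is |tan ϕ| · |tan δ| = 1, so |ϕ| = 90° − |δ| = 90° − 20.4° = 69.6° in the southern hemisphere.

|ϕ| = 69.6°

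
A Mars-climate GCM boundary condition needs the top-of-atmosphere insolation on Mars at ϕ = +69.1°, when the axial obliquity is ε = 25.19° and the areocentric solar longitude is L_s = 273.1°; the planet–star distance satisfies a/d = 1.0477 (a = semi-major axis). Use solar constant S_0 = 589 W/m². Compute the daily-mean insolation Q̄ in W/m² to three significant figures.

Q̄ ≈ 0.00 W/m²

sin δ = sin 25.19° × sin 273.1° = -0.42500, so δ = -25.151°.
cos h₀ = −tan(+69.1°) tan(-25.151°) = 1.2295 ≥ 1 ⇒ polar night, h₀ = 0 and Q̄ = 0.
Inverse-square distance factor (a/d)² = 1.0477² = 1.097675.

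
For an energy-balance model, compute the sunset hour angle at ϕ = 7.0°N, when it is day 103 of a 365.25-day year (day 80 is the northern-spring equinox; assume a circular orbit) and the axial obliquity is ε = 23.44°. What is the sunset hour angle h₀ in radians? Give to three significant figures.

h₀ = 1.59 rad

Solar longitude: L_s = 360° × (103 − 80)/365.25 = 22.669°.
sin δ = sin 23.44° × sin 22.669° = 0.15331, so δ = +8.819°.
cos h₀ = −tan ϕ · tan δ = −tan(+7.0°) × tan(+8.819°) = -0.0190, so h₀ = 1.5898 rad = 91.09°.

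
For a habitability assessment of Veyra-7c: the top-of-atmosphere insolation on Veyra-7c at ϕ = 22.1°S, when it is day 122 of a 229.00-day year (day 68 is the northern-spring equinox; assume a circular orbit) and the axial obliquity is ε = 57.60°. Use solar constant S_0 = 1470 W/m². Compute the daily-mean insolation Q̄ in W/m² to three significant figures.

Q̄ ≈ 50.5 W/m²

Solar longitude: L_s = 360° × (122 − 68)/229.00 = 84.891°.
sin δ = sin 57.60° × sin 84.891° = 0.84097, so δ = +57.243°.
cos h₀ = −tan(-22.1°) tan(+57.243°) = 0.6311, h₀ = 0.8878 rad.
Bracket: h₀ sin ϕ sin δ + cos ϕ cos δ sin h₀ = 0.8878×-0.37622×0.84097 + 0.92653×0.54108×0.77569 = -0.280891 + 0.388874 = 0.107983.
Q̄ = (S_0/π) × [bracket] = (1470/π) × 0.107983 = 50.53 W/m².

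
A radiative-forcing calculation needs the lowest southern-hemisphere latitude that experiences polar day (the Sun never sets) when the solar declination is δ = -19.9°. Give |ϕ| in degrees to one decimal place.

|ϕ| = 70.1°

Polar day requires cos h₀ = −tan ϕ tan δ ≤ −1, i.e. tan ϕ tan δ ≥ 1.
The boundary is |tan ϕ| · |tan δ| = 1, so |ϕ| = 90° − |δ| = 90° − 19.9° = 70.1° in the southern hemisphere.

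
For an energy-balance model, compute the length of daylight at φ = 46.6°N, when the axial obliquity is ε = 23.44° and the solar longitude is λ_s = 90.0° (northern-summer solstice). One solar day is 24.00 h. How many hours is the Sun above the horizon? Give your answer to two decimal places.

15.64 h

Solar declination: sin δ = sin ε · sin λ_s = sin 23.44° × sin 90.0° = 0.39779, so δ = +23.440°.
cos H₀ = −tan φ · tan δ = −tan(+46.6°) × tan(+23.440°) = -0.4585, so H₀ = 2.0471 rad = 117.29°.
Daylight = 2H₀/(2π) × 24.00 h = (2.0471/π) × 24.00 = 15.64 h.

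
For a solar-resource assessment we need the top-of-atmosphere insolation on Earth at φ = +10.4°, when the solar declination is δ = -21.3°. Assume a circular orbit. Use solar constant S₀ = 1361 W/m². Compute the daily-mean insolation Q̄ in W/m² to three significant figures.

Q̄ ≈ 353 W/m²

cos H₀ = −tan(+10.4°) tan(-21.300°) = 0.0716, H₀ = 1.4992 rad.
Bracket: H₀ sin φ sin δ + cos φ cos δ sin H₀ = 1.4992×0.18052×-0.36325 + 0.98357×0.93169×0.99744 = -0.098308 + 0.914036 = 0.815728.
Q̄ = (S₀/π) × [bracket] = (1361/π) × 0.815728 = 353.4 W/m².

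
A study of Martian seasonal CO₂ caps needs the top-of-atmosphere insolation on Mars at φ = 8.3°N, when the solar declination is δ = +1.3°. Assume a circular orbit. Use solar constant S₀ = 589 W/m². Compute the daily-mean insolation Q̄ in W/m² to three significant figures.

Q̄ ≈ 186 W/m²

cos H₀ = −tan(+8.3°) tan(+1.300°) = -0.0033, H₀ = 1.5741 rad.
Bracket: H₀ sin φ sin δ + cos φ cos δ sin H₀ = 1.5741×0.14436×0.02269 + 0.98953×0.99974×0.99999 = 0.005156 + 0.989263 = 0.994419.
Q̄ = (S₀/π) × [bracket] = (589/π) × 0.994419 = 186.4 W/m².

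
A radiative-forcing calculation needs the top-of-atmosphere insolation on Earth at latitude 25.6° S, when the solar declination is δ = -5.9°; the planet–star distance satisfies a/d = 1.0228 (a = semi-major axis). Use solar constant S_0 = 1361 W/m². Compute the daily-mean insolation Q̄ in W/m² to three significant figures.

Q̄ ≈ 439 W/m²

cos h₀ = −tan(-25.6°) tan(-5.900°) = -0.0495, h₀ = 1.6203 rad.
Bracket: h₀ sin ϕ sin δ + cos ϕ cos δ sin h₀ = 1.6203×-0.43209×-0.10279 + 0.90183×0.99470×0.99877 = 0.071965 + 0.895947 = 0.967912.
Inverse-square distance factor (a/d)² = 1.0228² = 1.046120.
Q̄ = (S_0/π) × 1.046120 × [bracket] = (1361/π) × 1.046120 × 0.967912 = 438.7 W/m².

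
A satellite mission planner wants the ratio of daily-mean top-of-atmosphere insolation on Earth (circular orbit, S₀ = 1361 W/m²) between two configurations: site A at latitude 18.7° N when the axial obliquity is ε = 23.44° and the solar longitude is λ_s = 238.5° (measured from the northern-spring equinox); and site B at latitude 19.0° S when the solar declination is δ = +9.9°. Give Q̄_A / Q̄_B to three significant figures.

— Configuration A (φ=+18.7°):
Solar declination: sin δ = sin ε · sin λ_s = sin 23.44° × sin 238.5° = -0.33917, so δ = -19.826°.
cos H₀ = −tan(+18.7°) tan(-19.826°) = 0.1220, H₀ = 1.4485 rad.
Bracket: H₀ sin φ sin δ + cos φ cos δ sin H₀ = 1.4485×0.32061×-0.33917 + 0.94721×0.94072×0.99253 = -0.157512 + 0.884403 = 0.726891.
Q̄ = (S₀/π) × [bracket] = (1361/π) × 0.726891 = 314.90 W/m².
— Configuration B (φ=-19.0°):
cos H₀ = −tan(-19.0°) tan(+9.900°) = 0.0601, H₀ = 1.5107 rad.
Bracket: H₀ sin φ sin δ + cos φ cos δ sin H₀ = 1.5107×-0.32557×0.17193 + 0.94552×0.98511×0.99819 = -0.084562 + 0.929755 = 0.845193.
Q̄ = (S₀/π) × [bracket] = (1361/π) × 0.845193 = 366.15 W/m².
Ratio Q̄_A / Q̄_B = 314.90 / 366.15 = 0.8600.

Q̄_A / Q̄_B ≈ 0.860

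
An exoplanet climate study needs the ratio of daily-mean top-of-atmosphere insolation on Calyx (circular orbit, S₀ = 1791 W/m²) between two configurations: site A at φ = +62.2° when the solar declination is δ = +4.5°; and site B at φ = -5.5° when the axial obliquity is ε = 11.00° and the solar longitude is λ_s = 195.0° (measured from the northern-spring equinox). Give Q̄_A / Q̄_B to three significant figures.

— Configuration A (φ=+62.2°):
cos H₀ = −tan(+62.2°) tan(+4.500°) = -0.1493, H₀ = 1.7206 rad.
Bracket: H₀ sin φ sin δ + cos φ cos δ sin H₀ = 1.7206×0.88458×0.07846 + 0.46639×0.99692×0.98880 = 0.119417 + 0.459746 = 0.579163.
Q̄ = (S₀/π) × [bracket] = (1791/π) × 0.579163 = 330.18 W/m².
— Configuration B (φ=-5.5°):
Solar declination: sin δ = sin ε · sin λ_s = sin 11.00° × sin 195.0° = -0.04939, so δ = -2.831°.
cos H₀ = −tan(-5.5°) tan(-2.831°) = -0.0048, H₀ = 1.5756 rad.
Bracket: H₀ sin φ sin δ + cos φ cos δ sin H₀ = 1.5756×-0.09585×-0.04939 + 0.99540×0.99878×0.99999 = 0.007459 + 0.994176 = 1.001635.
Q̄ = (S₀/π) × [bracket] = (1791/π) × 1.001635 = 571.03 W/m².
Ratio Q̄_A / Q̄_B = 330.18 / 571.03 = 0.5782.

Q̄_A / Q̄_B ≈ 0.578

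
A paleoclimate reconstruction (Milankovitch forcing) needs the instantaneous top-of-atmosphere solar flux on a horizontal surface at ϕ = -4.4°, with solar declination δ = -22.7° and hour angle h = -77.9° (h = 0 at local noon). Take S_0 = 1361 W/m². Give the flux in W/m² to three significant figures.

cos θ_z = sin ϕ sin δ + cos ϕ cos δ cos h = 0.029606 + 0.192811 = 0.222417.
Flux = S_0 · cos θ_z = 1361 × 0.222417 = 302.7 W/m².

303 W/m²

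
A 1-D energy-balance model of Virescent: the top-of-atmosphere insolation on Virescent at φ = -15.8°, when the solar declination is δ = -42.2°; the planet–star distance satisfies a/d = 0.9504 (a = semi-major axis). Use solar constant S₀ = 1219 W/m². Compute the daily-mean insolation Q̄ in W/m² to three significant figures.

Q̄ ≈ 359 W/m²

cos H₀ = −tan(-15.8°) tan(-42.200°) = -0.2566, H₀ = 1.8303 rad.
Bracket: H₀ sin φ sin δ + cos φ cos δ sin H₀ = 1.8303×-0.27228×-0.67172 + 0.96222×0.74080×0.96652 = 0.334754 + 0.688948 = 1.023702.
Inverse-square distance factor (a/d)² = 0.9504² = 0.903260.
Q̄ = (S₀/π) × 0.903260 × [bracket] = (1219/π) × 0.903260 × 1.023702 = 358.8 W/m².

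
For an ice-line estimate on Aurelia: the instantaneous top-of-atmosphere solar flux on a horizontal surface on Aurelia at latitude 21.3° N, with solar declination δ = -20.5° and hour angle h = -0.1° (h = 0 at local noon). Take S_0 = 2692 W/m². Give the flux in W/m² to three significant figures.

2.01e+03 W/m²

cos θ_z = sin ϕ sin δ + cos ϕ cos δ cos h = -0.127213 + 0.872688 = 0.745475.
Flux = S_0 · cos θ_z = 2692 × 0.745475 = 2007 W/m².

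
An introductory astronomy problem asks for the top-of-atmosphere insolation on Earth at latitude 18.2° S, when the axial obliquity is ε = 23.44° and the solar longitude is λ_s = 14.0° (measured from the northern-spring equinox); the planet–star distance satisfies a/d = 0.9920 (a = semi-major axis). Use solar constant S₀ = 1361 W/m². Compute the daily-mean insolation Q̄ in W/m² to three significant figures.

Solar declination: sin δ = sin ε · sin λ_s = sin 23.44° × sin 14.0° = 0.09623, so δ = +5.522°.
cos H₀ = −tan(-18.2°) tan(+5.522°) = 0.0318, H₀ = 1.5390 rad.
Bracket: H₀ sin φ sin δ + cos φ cos δ sin H₀ = 1.5390×-0.31233×0.09623 + 0.94997×0.99536×0.99949 = -0.046255 + 0.945080 = 0.898825.
Inverse-square distance factor (a/d)² = 0.9920² = 0.984064.
Q̄ = (S₀/π) × 0.984064 × [bracket] = (1361/π) × 0.984064 × 0.898825 = 383.2 W/m².

Q̄ ≈ 383 W/m²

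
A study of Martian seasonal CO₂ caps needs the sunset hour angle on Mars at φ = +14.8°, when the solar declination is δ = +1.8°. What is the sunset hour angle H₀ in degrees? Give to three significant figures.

cos H₀ = −tan φ · tan δ = −tan(+14.8°) × tan(+1.800°) = -0.0083, so H₀ = 1.5791 rad = 90.48°.

H₀ = 90.5°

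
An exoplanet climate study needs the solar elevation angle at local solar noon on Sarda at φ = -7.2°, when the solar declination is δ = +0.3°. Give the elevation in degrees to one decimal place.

82.5°

At local noon the hour angle is zero, so the zenith angle equals |φ − δ| = |-7.2° − (+0.300°)| = 7.500°.
Elevation = 90° − 7.500° = 82.5°.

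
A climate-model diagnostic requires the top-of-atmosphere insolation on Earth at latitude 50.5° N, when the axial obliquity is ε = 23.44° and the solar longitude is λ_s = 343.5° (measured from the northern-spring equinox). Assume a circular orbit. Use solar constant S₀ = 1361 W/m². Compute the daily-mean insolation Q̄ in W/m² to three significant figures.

Solar declination: sin δ = sin ε · sin λ_s = sin 23.44° × sin 343.5° = -0.11298, so δ = -6.487°.
cos H₀ = −tan(+50.5°) tan(-6.487°) = 0.1379, H₀ = 1.4324 rad.
Bracket: H₀ sin φ sin δ + cos φ cos δ sin H₀ = 1.4324×0.77162×-0.11298 + 0.63608×0.99360×0.99044 = -0.124873 + 0.625967 = 0.501094.
Q̄ = (S₀/π) × [bracket] = (1361/π) × 0.501094 = 217.1 W/m².

Q̄ ≈ 217 W/m²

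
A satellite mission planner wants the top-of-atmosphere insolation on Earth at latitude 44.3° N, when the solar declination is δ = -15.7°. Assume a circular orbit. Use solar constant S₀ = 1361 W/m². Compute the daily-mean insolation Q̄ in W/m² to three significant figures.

cos H₀ = −tan(+44.3°) tan(-15.700°) = 0.2743, H₀ = 1.2929 rad.
Bracket: H₀ sin φ sin δ + cos φ cos δ sin H₀ = 1.2929×0.69842×-0.27060 + 0.71569×0.96269×0.96164 = -0.244348 + 0.662558 = 0.418210.
Q̄ = (S₀/π) × [bracket] = (1361/π) × 0.418210 = 181.2 W/m².

Q̄ ≈ 181 W/m²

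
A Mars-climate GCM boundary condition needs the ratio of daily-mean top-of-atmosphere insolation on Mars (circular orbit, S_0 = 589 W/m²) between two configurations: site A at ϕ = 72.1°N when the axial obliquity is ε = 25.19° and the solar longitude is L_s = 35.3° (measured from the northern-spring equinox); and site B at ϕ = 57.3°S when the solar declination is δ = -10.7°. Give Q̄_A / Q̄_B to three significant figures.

Q̄_A / Q̄_B ≈ 0.955

— Configuration A (ϕ=+72.1°):
Solar declination: sin δ = sin ε · sin L_s = sin 25.19° × sin 35.3° = 0.24595, so δ = +14.238°.
cos h₀ = −tan(+72.1°) tan(+14.238°) = -0.7856, h₀ = 2.4745 rad.
Bracket: h₀ sin ϕ sin δ + cos ϕ cos δ sin h₀ = 2.4745×0.95159×0.24595 + 0.30736×0.96928×0.61873 = 0.579141 + 0.184331 = 0.763472.
Q̄ = (S_0/π) × [bracket] = (589/π) × 0.763472 = 143.14 W/m².
— Configuration B (ϕ=-57.3°):
cos h₀ = −tan(-57.3°) tan(-10.700°) = -0.2943, h₀ = 1.8695 rad.
Bracket: h₀ sin ϕ sin δ + cos ϕ cos δ sin h₀ = 1.8695×-0.84151×-0.18567 + 0.54024×0.98261×0.95571 = 0.292097 + 0.507334 = 0.799431.
Q̄ = (S_0/π) × [bracket] = (589/π) × 0.799431 = 149.88 W/m².
Ratio Q̄_A / Q̄_B = 143.14 / 149.88 = 0.9550.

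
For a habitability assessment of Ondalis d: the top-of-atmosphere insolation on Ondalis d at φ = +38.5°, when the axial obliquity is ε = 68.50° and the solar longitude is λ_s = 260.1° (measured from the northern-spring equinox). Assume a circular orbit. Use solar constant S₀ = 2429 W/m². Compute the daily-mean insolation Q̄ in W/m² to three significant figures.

Solar declination: sin δ = sin ε · sin λ_s = sin 68.50° × sin 260.1° = -0.91656, so δ = -66.429°.
cos H₀ = −tan(+38.5°) tan(-66.429°) = 1.8232 ≥ 1 ⇒ polar night, H₀ = 0 and Q̄ = 0.

Q̄ ≈ 0.00 W/m²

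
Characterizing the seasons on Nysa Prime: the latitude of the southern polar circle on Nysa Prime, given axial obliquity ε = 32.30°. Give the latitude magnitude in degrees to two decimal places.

The polar circle is the lowest latitude that experiences at least one full rotation of continuous darkness at the northern-summer solstice; it lies at |ϕ| = 90° − ε = 90° − 32.30° = 57.70°.

57.70°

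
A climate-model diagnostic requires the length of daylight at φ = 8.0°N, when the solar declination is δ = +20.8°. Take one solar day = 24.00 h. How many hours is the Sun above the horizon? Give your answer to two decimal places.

12.41 h

cos H₀ = −tan φ · tan δ = −tan(+8.0°) × tan(+20.800°) = -0.0534, so H₀ = 1.6242 rad = 93.06°.
Daylight = 2H₀/(2π) × 24.00 h = (1.6242/π) × 24.00 = 12.41 h.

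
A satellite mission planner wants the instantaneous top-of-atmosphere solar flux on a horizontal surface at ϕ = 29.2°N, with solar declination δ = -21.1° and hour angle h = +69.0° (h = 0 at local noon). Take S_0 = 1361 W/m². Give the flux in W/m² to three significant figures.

cos θ_z = sin ϕ sin δ + cos ϕ cos δ cos h = -0.175628 + 0.291853 = 0.116225.
Flux = S_0 · cos θ_z = 1361 × 0.116225 = 158.2 W/m².

158 W/m²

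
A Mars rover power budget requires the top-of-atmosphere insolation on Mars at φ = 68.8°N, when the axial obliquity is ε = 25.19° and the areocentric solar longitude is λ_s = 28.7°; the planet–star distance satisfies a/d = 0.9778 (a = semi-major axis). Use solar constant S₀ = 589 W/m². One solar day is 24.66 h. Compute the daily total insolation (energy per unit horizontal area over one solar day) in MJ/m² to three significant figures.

11.2 MJ/m²

sin δ = sin 25.19° × sin 28.7° = 0.20439, so δ = +11.794°.
cos H₀ = −tan(+68.8°) tan(+11.794°) = -0.5383, H₀ = 2.1392 rad.
Bracket: H₀ sin φ sin δ + cos φ cos δ sin H₀ = 2.1392×0.93232×0.20439 + 0.36162×0.97889×0.84274 = 0.407639 + 0.298318 = 0.705957.
Inverse-square distance factor (a/d)² = 0.9778² = 0.956093.
Q̄ = (S₀/π) × 0.956093 × [bracket] = (589/π) × 0.956093 × 0.705957 = 126.54 W/m².
Daily total = Q̄ × 24.66 h × 3600 s/h = 126.54 × 24.66 × 3600 / 10⁶ = 11.23 MJ/m².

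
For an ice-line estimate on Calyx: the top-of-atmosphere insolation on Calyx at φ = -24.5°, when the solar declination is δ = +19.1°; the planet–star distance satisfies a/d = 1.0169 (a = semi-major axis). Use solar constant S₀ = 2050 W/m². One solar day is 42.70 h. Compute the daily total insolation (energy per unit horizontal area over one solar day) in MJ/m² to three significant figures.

68.2 MJ/m²

cos H₀ = −tan(-24.5°) tan(+19.100°) = 0.1578, H₀ = 1.4123 rad.
Bracket: H₀ sin φ sin δ + cos φ cos δ sin H₀ = 1.4123×-0.41469×0.32722 + 0.90996×0.94495×0.98747 = -0.191642 + 0.849093 = 0.657451.
Inverse-square distance factor (a/d)² = 1.0169² = 1.034086.
Q̄ = (S₀/π) × 1.034086 × [bracket] = (2050/π) × 1.034086 × 0.657451 = 443.63 W/m².
Daily total = Q̄ × 42.70 h × 3600 s/h = 443.63 × 42.70 × 3600 / 10⁶ = 68.19 MJ/m².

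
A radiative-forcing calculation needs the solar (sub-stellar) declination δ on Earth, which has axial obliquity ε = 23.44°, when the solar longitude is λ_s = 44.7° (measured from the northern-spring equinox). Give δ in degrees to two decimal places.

sin δ = sin ε · sin λ_s = sin 23.44° × sin 44.7° = 0.279802.
δ = arcsin(0.279802) = +16.25°.

δ = +16.25°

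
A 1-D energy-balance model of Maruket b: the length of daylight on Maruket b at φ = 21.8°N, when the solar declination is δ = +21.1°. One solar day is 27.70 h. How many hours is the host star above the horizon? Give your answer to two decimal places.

cos H₀ = −tan φ · tan δ = −tan(+21.8°) × tan(+21.100°) = -0.1543, so H₀ = 1.7258 rad = 98.88°.
Daylight = 2H₀/(2π) × 27.70 h = (1.7258/π) × 27.70 = 15.22 h.

15.22 h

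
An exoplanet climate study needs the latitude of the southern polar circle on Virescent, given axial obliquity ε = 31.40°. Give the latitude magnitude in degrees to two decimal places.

The polar circle is the lowest latitude that experiences at least one full rotation of continuous darkness at the northern-summer solstice; it lies at |ϕ| = 90° − ε = 90° − 31.40° = 58.60°.

58.60°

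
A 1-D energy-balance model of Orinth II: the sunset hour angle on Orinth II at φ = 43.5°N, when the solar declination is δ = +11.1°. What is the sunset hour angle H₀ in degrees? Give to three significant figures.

cos H₀ = −tan φ · tan δ = −tan(+43.5°) × tan(+11.100°) = -0.1862, so H₀ = 1.7581 rad = 100.73°.

H₀ = 101°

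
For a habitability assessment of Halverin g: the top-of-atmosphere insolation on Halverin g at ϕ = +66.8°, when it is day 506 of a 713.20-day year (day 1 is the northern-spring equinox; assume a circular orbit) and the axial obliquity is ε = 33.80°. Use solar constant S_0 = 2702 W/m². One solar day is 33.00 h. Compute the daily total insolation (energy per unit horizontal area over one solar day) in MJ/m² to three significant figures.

0.00 MJ/m²

Solar longitude: L_s = 360° × (506 − 1)/713.20 = 254.907°.
sin δ = sin 33.80° × sin 254.907° = -0.53711, so δ = -32.487°.
cos h₀ = −tan(+66.8°) tan(-32.487°) = 1.4856 ≥ 1 ⇒ polar night, h₀ = 0 and Q̄ = 0.
Daily total = Q̄ × 33.00 h × 3600 s/h = 0.00 MJ/m².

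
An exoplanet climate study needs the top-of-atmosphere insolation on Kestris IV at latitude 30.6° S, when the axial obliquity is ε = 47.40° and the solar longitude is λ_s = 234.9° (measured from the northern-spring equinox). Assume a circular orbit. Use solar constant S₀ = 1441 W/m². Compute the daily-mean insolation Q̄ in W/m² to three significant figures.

Solar declination: sin δ = sin ε · sin λ_s = sin 47.40° × sin 234.9° = -0.60224, so δ = -37.030°.
cos H₀ = −tan(-30.6°) tan(-37.030°) = -0.4461, H₀ = 2.0332 rad.
Bracket: H₀ sin φ sin δ + cos φ cos δ sin H₀ = 2.0332×-0.50904×-0.60224 + 0.86074×0.79832×0.89496 = 0.623306 + 0.614968 = 1.238274.
Q̄ = (S₀/π) × [bracket] = (1441/π) × 1.238274 = 568.0 W/m².

Q̄ ≈ 568 W/m²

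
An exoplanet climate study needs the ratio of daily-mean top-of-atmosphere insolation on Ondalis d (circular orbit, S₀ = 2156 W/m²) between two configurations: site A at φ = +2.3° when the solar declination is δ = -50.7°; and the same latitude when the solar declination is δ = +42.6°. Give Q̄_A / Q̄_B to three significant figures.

— Configuration A (φ=+2.3°):
cos H₀ = −tan(+2.3°) tan(-50.700°) = 0.0491, H₀ = 1.5217 rad.
Bracket: H₀ sin φ sin δ + cos φ cos δ sin H₀ = 1.5217×0.04013×-0.77384 + 0.99919×0.63338×0.99880 = -0.047255 + 0.632108 = 0.584853.
Q̄ = (S₀/π) × [bracket] = (2156/π) × 0.584853 = 401.37 W/m².
— Configuration B (φ=+2.3°):
cos H₀ = −tan(+2.3°) tan(+42.600°) = -0.0369, H₀ = 1.6077 rad.
Bracket: H₀ sin φ sin δ + cos φ cos δ sin H₀ = 1.6077×0.04013×0.67688 + 0.99919×0.73610×0.99932 = 0.043670 + 0.735004 = 0.778674.
Q̄ = (S₀/π) × [bracket] = (2156/π) × 0.778674 = 534.39 W/m².
Ratio Q̄_A / Q̄_B = 401.37 / 534.39 = 0.7511.

Q̄_A / Q̄_B ≈ 0.751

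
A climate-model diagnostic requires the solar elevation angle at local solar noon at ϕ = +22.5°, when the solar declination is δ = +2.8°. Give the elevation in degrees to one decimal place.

70.3°

At local noon the hour angle is zero, so the zenith angle equals |ϕ − δ| = |+22.5° − (+2.800°)| = 19.700°.
Elevation = 90° − 19.700° = 70.3°.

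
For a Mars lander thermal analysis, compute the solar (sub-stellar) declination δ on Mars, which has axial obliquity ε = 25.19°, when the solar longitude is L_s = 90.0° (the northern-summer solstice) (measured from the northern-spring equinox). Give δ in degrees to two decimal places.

δ = +25.19°

sin δ = sin ε · sin L_s = sin 25.19° × sin 90.0° = 0.425621.
δ = arcsin(0.425621) = +25.19°.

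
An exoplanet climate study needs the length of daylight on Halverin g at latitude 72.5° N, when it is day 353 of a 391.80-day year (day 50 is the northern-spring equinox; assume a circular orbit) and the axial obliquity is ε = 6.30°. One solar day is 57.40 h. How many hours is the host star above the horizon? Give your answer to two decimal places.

22.24 h

Solar longitude: λ_s = 360° × (353 − 50)/391.80 = 278.407°.
sin δ = sin 6.30° × sin 278.407° = -0.10856, so δ = -6.232°.
cos H₀ = −tan φ · tan δ = −tan(+72.5°) × tan(-6.232°) = 0.3463, so H₀ = 1.2171 rad = 69.74°.
Daylight = 2H₀/(2π) × 57.40 h = (1.2171/π) × 57.40 = 22.24 h.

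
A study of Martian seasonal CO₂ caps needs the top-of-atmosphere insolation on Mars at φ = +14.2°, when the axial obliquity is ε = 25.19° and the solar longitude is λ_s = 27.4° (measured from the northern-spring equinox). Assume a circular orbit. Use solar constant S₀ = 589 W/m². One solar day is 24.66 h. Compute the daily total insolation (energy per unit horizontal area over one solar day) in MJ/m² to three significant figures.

17.1 MJ/m²

Solar declination: sin δ = sin ε · sin λ_s = sin 25.19° × sin 27.4° = 0.19587, so δ = +11.296°.
cos H₀ = −tan(+14.2°) tan(+11.296°) = -0.0505, H₀ = 1.6214 rad.
Bracket: H₀ sin φ sin δ + cos φ cos δ sin H₀ = 1.6214×0.24531×0.19587 + 0.96945×0.98063×0.99872 = 0.077906 + 0.949455 = 1.027361.
Q̄ = (S₀/π) × [bracket] = (589/π) × 1.027361 = 192.61 W/m².
Daily total = Q̄ × 24.66 h × 3600 s/h = 192.61 × 24.66 × 3600 / 10⁶ = 17.10 MJ/m².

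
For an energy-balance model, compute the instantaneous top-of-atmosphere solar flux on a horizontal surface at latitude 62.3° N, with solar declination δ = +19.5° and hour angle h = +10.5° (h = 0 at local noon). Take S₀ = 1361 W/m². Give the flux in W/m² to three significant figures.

cos θ_z = sin φ sin δ + cos φ cos δ cos h = 0.295550 + 0.430842 = 0.726392.
Flux = S₀ · cos θ_z = 1361 × 0.726392 = 988.6 W/m².

989 W/m²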